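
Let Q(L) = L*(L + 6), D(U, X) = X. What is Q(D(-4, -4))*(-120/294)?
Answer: 160/49 ≈ 3.2653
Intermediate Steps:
Q(L) = L*(6 + L)
Q(D(-4, -4))*(-120/294) = (-4*(6 - 4))*(-120/294) = (-4*2)*(-120*1/294) = -8*(-20/49) = 160/49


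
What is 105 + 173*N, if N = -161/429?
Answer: 17192/429 ≈ 40.075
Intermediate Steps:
N = -161/429 (N = -161*1/429 = -161/429 ≈ -0.37529)
105 + 173*N = 105 + 173*(-161/429) = 105 - 27853/429 = 17192/429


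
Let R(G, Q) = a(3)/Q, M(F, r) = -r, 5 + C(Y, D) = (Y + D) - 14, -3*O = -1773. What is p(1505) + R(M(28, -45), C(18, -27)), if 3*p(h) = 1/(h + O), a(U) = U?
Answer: -4709/44016 ≈ -0.10698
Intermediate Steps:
O = 591 (O = -1/3*(-1773) = 591)
C(Y, D) = -19 + D + Y (C(Y, D) = -5 + ((Y + D) - 14) = -5 + ((D + Y) - 14) = -5 + (-14 + D + Y) = -19 + D + Y)
R(G, Q) = 3/Q
p(h) = 1/(3*(591 + h)) (p(h) = 1/(3*(h + 591)) = 1/(3*(591 + h)))
p(1505) + R(M(28, -45), C(18, -27)) = 1/(3*(591 + 1505)) + 3/(-19 - 27 + 18) = (1/3)/2096 + 3/(-28) = (1/3)*(1/2096) + 3*(-1/28) = 1/6288 - 3/28 = -4709/44016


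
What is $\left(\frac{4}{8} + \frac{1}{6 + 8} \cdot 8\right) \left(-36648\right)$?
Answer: $- \frac{274860}{7} \approx -39266.0$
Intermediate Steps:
$\left(\frac{4}{8} + \frac{1}{6 + 8} \cdot 8\right) \left(-36648\right) = \left(4 \cdot \frac{1}{8} + \frac{1}{14} \cdot 8\right) \left(-36648\right) = \left(\frac{1}{2} + \frac{1}{14} \cdot 8\right) \left(-36648\right) = \left(\frac{1}{2} + \frac{4}{7}\right) \left(-36648\right) = \frac{15}{14} \left(-36648\right) = - \frac{274860}{7}$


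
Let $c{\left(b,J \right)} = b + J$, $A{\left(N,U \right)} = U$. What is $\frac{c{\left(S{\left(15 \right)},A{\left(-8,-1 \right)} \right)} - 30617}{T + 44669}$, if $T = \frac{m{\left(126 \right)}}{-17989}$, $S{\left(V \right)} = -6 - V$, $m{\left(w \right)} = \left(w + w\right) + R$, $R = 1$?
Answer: $- \frac{551164971}{803550388} \approx -0.68591$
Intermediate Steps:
$m{\left(w \right)} = 1 + 2 w$ ($m{\left(w \right)} = \left(w + w\right) + 1 = 2 w + 1 = 1 + 2 w$)
$T = - \frac{253}{17989}$ ($T = \frac{1 + 2 \cdot 126}{-17989} = \left(1 + 252\right) \left(- \frac{1}{17989}\right) = 253 \left(- \frac{1}{17989}\right) = - \frac{253}{17989} \approx -0.014064$)
$c{\left(b,J \right)} = J + b$
$\frac{c{\left(S{\left(15 \right)},A{\left(-8,-1 \right)} \right)} - 30617}{T + 44669} = \frac{\left(-1 - 21\right) - 30617}{- \frac{253}{17989} + 44669} = \frac{\left(-1 - 21\right) - 30617}{\frac{803550388}{17989}} = \left(\left(-1 - 21\right) - 30617\right) \frac{17989}{803550388} = \left(-22 - 30617\right) \frac{17989}{803550388} = \left(-30639\right) \frac{17989}{803550388} = - \frac{551164971}{803550388}$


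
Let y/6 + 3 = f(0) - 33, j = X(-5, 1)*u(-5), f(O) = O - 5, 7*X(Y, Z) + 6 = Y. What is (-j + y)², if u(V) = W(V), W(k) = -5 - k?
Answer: 60516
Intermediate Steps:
X(Y, Z) = -6/7 + Y/7
f(O) = -5 + O
u(V) = -5 - V
j = 0 (j = (-6/7 + (⅐)*(-5))*(-5 - 1*(-5)) = (-6/7 - 5/7)*(-5 + 5) = -11/7*0 = 0)
y = -246 (y = -18 + 6*((-5 + 0) - 33) = -18 + 6*(-5 - 33) = -18 + 6*(-38) = -18 - 228 = -246)
(-j + y)² = (-1*0 - 246)² = (0 - 246)² = (-246)² = 60516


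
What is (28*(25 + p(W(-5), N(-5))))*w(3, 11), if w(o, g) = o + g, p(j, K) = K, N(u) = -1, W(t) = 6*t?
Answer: 9408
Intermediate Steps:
w(o, g) = g + o
(28*(25 + p(W(-5), N(-5))))*w(3, 11) = (28*(25 - 1))*(11 + 3) = (28*24)*14 = 672*14 = 9408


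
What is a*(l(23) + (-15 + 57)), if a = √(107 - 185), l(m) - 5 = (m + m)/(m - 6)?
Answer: 845*I*√78/17 ≈ 438.99*I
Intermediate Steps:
l(m) = 5 + 2*m/(-6 + m) (l(m) = 5 + (m + m)/(m - 6) = 5 + (2*m)/(-6 + m) = 5 + 2*m/(-6 + m))
a = I*√78 (a = √(-78) = I*√78 ≈ 8.8318*I)
a*(l(23) + (-15 + 57)) = (I*√78)*((-30 + 7*23)/(-6 + 23) + (-15 + 57)) = (I*√78)*((-30 + 161)/17 + 42) = (I*√78)*((1/17)*131 + 42) = (I*√78)*(131/17 + 42) = (I*√78)*(845/17) = 845*I*√78/17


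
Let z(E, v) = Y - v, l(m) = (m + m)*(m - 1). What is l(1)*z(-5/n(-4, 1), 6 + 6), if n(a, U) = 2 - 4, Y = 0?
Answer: 0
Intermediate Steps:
n(a, U) = -2
l(m) = 2*m*(-1 + m) (l(m) = (2*m)*(-1 + m) = 2*m*(-1 + m))
z(E, v) = -v (z(E, v) = 0 - v = -v)
l(1)*z(-5/n(-4, 1), 6 + 6) = (2*1*(-1 + 1))*(-(6 + 6)) = (2*1*0)*(-1*12) = 0*(-12) = 0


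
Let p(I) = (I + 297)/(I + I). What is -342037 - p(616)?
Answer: -38308227/112 ≈ -3.4204e+5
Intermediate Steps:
p(I) = (297 + I)/(2*I) (p(I) = (297 + I)/((2*I)) = (297 + I)*(1/(2*I)) = (297 + I)/(2*I))
-342037 - p(616) = -342037 - (297 + 616)/(2*616) = -342037 - 913/(2*616) = -342037 - 1*83/112 = -342037 - 83/112 = -38308227/112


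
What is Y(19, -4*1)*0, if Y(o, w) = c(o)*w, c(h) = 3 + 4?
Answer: 0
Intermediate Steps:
c(h) = 7
Y(o, w) = 7*w
Y(19, -4*1)*0 = (7*(-4*1))*0 = (7*(-4))*0 = -28*0 = 0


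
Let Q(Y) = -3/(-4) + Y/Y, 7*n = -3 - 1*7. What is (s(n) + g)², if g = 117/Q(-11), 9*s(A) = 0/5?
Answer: 219024/49 ≈ 4469.9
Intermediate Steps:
n = -10/7 (n = (-3 - 1*7)/7 = (-3 - 7)/7 = (⅐)*(-10) = -10/7 ≈ -1.4286)
Q(Y) = 7/4 (Q(Y) = -3*(-¼) + 1 = ¾ + 1 = 7/4)
s(A) = 0 (s(A) = (0/5)/9 = (0*(⅕))/9 = (⅑)*0 = 0)
g = 468/7 (g = 117/(7/4) = 117*(4/7) = 468/7 ≈ 66.857)
(s(n) + g)² = (0 + 468/7)² = (468/7)² = 219024/49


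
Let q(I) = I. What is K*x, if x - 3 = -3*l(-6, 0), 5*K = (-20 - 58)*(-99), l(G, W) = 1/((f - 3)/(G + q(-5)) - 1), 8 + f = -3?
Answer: -61776/5 ≈ -12355.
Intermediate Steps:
f = -11 (f = -8 - 3 = -11)
l(G, W) = 1/(-1 - 14/(-5 + G)) (l(G, W) = 1/((-11 - 3)/(G - 5) - 1) = 1/(-14/(-5 + G) - 1) = 1/(-1 - 14/(-5 + G)))
K = 7722/5 (K = ((-20 - 58)*(-99))/5 = (-78*(-99))/5 = (⅕)*7722 = 7722/5 ≈ 1544.4)
x = -8 (x = 3 - 3*(5 - 1*(-6))/(9 - 6) = 3 - 3*(5 + 6)/3 = 3 - 11 = -8)
K*x = (7722/5)*(-8) = -61776/5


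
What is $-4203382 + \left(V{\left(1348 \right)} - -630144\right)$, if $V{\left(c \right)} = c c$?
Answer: $-1756134$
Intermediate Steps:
$V{\left(c \right)} = c^{2}$
$-4203382 + \left(V{\left(1348 \right)} - -630144\right) = -4203382 - \left(-630144 - 1348^{2}\right) = -4203382 + \left(1817104 + 630144\right) = -4203382 + 2447248 = -1756134$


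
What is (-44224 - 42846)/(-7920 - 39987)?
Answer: 87070/47907 ≈ 1.8175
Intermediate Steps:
(-44224 - 42846)/(-7920 - 39987) = -87070/(-47907) = -87070*(-1/47907) = 87070/47907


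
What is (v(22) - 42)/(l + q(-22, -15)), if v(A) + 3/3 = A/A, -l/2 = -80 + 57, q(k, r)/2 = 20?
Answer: -21/43 ≈ -0.48837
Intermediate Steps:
q(k, r) = 40 (q(k, r) = 2*20 = 40)
l = 46 (l = -2*(-80 + 57) = -2*(-23) = 46)
v(A) = 0 (v(A) = -1 + A/A = -1 + 1 = 0)
(v(22) - 42)/(l + q(-22, -15)) = (0 - 42)/(46 + 40) = -42/86 = -42*1/86 = -21/43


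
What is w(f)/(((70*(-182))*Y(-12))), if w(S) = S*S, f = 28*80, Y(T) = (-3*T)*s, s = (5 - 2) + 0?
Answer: -1280/351 ≈ -3.6467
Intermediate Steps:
s = 3 (s = 3 + 0 = 3)
Y(T) = -9*T (Y(T) = -3*T*3 = -9*T)
f = 2240
w(S) = S**2
w(f)/(((70*(-182))*Y(-12))) = 2240**2/(((70*(-182))*(-9*(-12)))) = 5017600/((-12740*108)) = 5017600/(-1375920) = 5017600*(-1/1375920) = -1280/351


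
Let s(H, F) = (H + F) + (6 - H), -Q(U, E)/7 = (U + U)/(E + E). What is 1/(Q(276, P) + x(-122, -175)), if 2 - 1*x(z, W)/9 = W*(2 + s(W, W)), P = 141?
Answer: -47/12361973 ≈ -3.8020e-6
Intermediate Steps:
Q(U, E) = -7*U/E (Q(U, E) = -7*(U + U)/(E + E) = -7*2*U/(2*E) = -7*2*U*1/(2*E) = -7*U/E)
s(H, F) = 6 + F (s(H, F) = (F + H) + (6 - H) = 6 + F)
x(z, W) = 18 - 9*W*(8 + W) (x(z, W) = 18 - 9*W*(2 + (6 + W)) = 18 - 9*W*(8 + W))
1/(Q(276, P) + x(-122, -175)) = 1/(-7*276/141 + (18 - 72*(-175) - 9*(-175)**2)) = 1/(-7*276*1/141 + (18 + 12600 - 9*30625)) = 1/(-644/47 + (18 + 12600 - 275625)) = 1/(-644/47 - 263007) = 1/(-12361973/47) = -47/12361973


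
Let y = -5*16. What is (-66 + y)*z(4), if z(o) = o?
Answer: -584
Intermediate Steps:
y = -80
(-66 + y)*z(4) = (-66 - 80)*4 = -146*4 = -584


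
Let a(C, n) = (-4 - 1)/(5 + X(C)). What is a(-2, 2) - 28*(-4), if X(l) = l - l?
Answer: 111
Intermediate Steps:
X(l) = 0
a(C, n) = -1 (a(C, n) = (-4 - 1)/(5 + 0) = -5/5 = -5*1/5 = -1)
a(-2, 2) - 28*(-4) = -1 - 28*(-4) = -1 + 112 = 111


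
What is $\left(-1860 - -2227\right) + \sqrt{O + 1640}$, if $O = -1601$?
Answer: $367 + \sqrt{39} \approx 373.25$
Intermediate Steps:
$\left(-1860 - -2227\right) + \sqrt{O + 1640} = \left(-1860 - -2227\right) + \sqrt{-1601 + 1640} = \left(-1860 + 2227\right) + \sqrt{39} = 367 + \sqrt{39}$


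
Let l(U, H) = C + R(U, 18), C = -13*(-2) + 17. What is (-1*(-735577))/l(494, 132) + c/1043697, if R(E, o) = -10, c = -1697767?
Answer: 255887827286/11480667 ≈ 22289.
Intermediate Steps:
C = 43 (C = 26 + 17 = 43)
l(U, H) = 33 (l(U, H) = 43 - 10 = 33)
(-1*(-735577))/l(494, 132) + c/1043697 = -1*(-735577)/33 - 1697767/1043697 = 735577*(1/33) - 1697767*1/1043697 = 735577/33 - 1697767/1043697 = 255887827286/11480667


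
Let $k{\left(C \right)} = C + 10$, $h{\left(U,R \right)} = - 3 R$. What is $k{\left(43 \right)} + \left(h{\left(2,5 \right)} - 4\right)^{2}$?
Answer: $414$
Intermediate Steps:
$k{\left(C \right)} = 10 + C$
$k{\left(43 \right)} + \left(h{\left(2,5 \right)} - 4\right)^{2} = \left(10 + 43\right) + \left(\left(-3\right) 5 - 4\right)^{2} = 53 + \left(-15 - 4\right)^{2} = 53 + \left(-19\right)^{2} = 53 + 361 = 414$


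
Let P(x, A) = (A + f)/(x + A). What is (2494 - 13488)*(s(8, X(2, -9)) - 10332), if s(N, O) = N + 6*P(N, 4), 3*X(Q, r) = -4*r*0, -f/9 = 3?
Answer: 113628487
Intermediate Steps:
f = -27 (f = -9*3 = -27)
P(x, A) = (-27 + A)/(A + x) (P(x, A) = (A - 27)/(x + A) = (-27 + A)/(A + x))
X(Q, r) = 0 (X(Q, r) = (-4*r*0)/3 = (⅓)*0 = 0)
s(N, O) = N - 138/(4 + N) (s(N, O) = N + 6*((-27 + 4)/(4 + N)) = N + 6*(-23/(4 + N)) = N - 138/(4 + N))
(2494 - 13488)*(s(8, X(2, -9)) - 10332) = (2494 - 13488)*((-138 + 8*(4 + 8))/(4 + 8) - 10332) = -10994*((-138 + 8*12)/12 - 10332) = -10994*((-138 + 96)/12 - 10332) = -10994*((1/12)*(-42) - 10332) = -10994*(-7/2 - 10332) = -10994*(-20671/2) = 113628487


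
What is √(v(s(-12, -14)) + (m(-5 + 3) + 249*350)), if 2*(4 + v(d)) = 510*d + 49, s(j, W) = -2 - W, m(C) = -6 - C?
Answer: √360906/2 ≈ 300.38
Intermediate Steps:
v(d) = 41/2 + 255*d (v(d) = -4 + (510*d + 49)/2 = -4 + (49 + 510*d)/2 = -4 + (49/2 + 255*d) = 41/2 + 255*d)
√(v(s(-12, -14)) + (m(-5 + 3) + 249*350)) = √((41/2 + 255*(-2 - 1*(-14))) + ((-6 - (-5 + 3)) + 249*350)) = √((41/2 + 255*(-2 + 14)) + ((-6 - 1*(-2)) + 87150)) = √((41/2 + 255*12) + ((-6 + 2) + 87150)) = √((41/2 + 3060) + (-4 + 87150)) = √(6161/2 + 87146) = √(180453/2) = √360906/2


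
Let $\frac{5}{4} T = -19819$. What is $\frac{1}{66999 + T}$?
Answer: $\frac{5}{255719} \approx 1.9553 \cdot 10^{-5}$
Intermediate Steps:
$T = - \frac{79276}{5}$ ($T = \frac{4}{5} \left(-19819\right) = - \frac{79276}{5} \approx -15855.0$)
$\frac{1}{66999 + T} = \frac{1}{66999 - \frac{79276}{5}} = \frac{1}{\frac{255719}{5}} = \frac{5}{255719}$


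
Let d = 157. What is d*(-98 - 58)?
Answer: -24492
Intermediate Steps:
d*(-98 - 58) = 157*(-98 - 58) = 157*(-156) = -24492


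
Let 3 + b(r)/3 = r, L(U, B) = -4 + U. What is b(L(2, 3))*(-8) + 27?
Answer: 147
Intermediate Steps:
b(r) = -9 + 3*r
b(L(2, 3))*(-8) + 27 = (-9 + 3*(-4 + 2))*(-8) + 27 = (-9 + 3*(-2))*(-8) + 27 = (-9 - 6)*(-8) + 27 = -15*(-8) + 27 = 120 + 27 = 147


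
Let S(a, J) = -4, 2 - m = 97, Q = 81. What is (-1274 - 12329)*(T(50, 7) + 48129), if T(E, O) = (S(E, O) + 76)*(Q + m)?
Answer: -640986963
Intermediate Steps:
m = -95 (m = 2 - 1*97 = 2 - 97 = -95)
T(E, O) = -1008 (T(E, O) = (-4 + 76)*(81 - 95) = 72*(-14) = -1008)
(-1274 - 12329)*(T(50, 7) + 48129) = (-1274 - 12329)*(-1008 + 48129) = -13603*47121 = -640986963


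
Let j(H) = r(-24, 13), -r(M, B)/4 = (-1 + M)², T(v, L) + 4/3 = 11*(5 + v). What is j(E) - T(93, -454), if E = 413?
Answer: -10730/3 ≈ -3576.7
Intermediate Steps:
T(v, L) = 161/3 + 11*v (T(v, L) = -4/3 + 11*(5 + v) = -4/3 + (55 + 11*v) = 161/3 + 11*v)
r(M, B) = -4*(-1 + M)²
j(H) = -2500 (j(H) = -4*(-1 - 24)² = -4*(-25)² = -4*625 = -2500)
j(E) - T(93, -454) = -2500 - (161/3 + 11*93) = -2500 - (161/3 + 1023) = -2500 - 1*3230/3 = -2500 - 3230/3 = -10730/3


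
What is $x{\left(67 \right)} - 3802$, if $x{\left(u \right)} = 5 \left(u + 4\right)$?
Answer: $-3447$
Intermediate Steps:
$x{\left(u \right)} = 20 + 5 u$ ($x{\left(u \right)} = 5 \left(4 + u\right) = 20 + 5 u$)
$x{\left(67 \right)} - 3802 = \left(20 + 5 \cdot 67\right) - 3802 = \left(20 + 335\right) - 3802 = 355 - 3802 = -3447$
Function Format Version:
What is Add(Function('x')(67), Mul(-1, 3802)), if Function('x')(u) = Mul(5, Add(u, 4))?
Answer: -3447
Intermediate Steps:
Function('x')(u) = Add(20, Mul(5, u)) (Function('x')(u) = Mul(5, Add(4, u)) = Add(20, Mul(5, u)))
Add(Function('x')(67), Mul(-1, 3802)) = Add(Add(20, Mul(5, 67)), Mul(-1, 3802)) = Add(Add(20, 335), -3802) = Add(355, -3802) = -3447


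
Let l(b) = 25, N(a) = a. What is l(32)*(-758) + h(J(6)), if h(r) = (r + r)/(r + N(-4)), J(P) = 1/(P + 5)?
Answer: -814852/43 ≈ -18950.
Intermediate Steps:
J(P) = 1/(5 + P)
h(r) = 2*r/(-4 + r) (h(r) = (r + r)/(r - 4) = (2*r)/(-4 + r) = 2*r/(-4 + r))
l(32)*(-758) + h(J(6)) = 25*(-758) + 2/((5 + 6)*(-4 + 1/(5 + 6))) = -18950 + 2/(11*(-4 + 1/11)) = -18950 + 2*(1/11)/(-4 + 1/11) = -18950 + 2*(1/11)/(-43/11) = -18950 + 2*(1/11)*(-11/43) = -18950 - 2/43 = -814852/43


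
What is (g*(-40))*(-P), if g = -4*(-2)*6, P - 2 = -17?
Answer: -28800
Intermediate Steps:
P = -15 (P = 2 - 17 = -15)
g = 48 (g = 8*6 = 48)
(g*(-40))*(-P) = (48*(-40))*(-1*(-15)) = -1920*15 = -28800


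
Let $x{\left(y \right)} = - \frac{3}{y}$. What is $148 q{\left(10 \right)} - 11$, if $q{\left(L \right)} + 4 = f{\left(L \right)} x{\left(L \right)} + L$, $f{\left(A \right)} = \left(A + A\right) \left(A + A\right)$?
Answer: $-16883$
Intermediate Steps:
$f{\left(A \right)} = 4 A^{2}$ ($f{\left(A \right)} = 2 A 2 A = 4 A^{2}$)
$q{\left(L \right)} = -4 - 11 L$ ($q{\left(L \right)} = -4 + \left(4 L^{2} \left(- \frac{3}{L}\right) + L\right) = -4 + \left(- 12 L + L\right) = -4 - 11 L$)
$148 q{\left(10 \right)} - 11 = 148 \left(-4 - 110\right) - 11 = 148 \left(-114\right) - 11 = -16872 - 11 = -16883$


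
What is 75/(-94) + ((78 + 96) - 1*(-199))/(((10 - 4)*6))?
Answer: 16181/1692 ≈ 9.5632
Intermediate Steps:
75/(-94) + ((78 + 96) - 1*(-199))/(((10 - 4)*6)) = 75*(-1/94) + (174 + 199)/((6*6)) = -75/94 + 373/36 = 16181/1692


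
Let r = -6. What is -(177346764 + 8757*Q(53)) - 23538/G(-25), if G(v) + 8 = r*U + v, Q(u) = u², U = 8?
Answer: -5452511933/27 ≈ -2.0194e+8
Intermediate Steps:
G(v) = -56 + v (G(v) = -8 + (-6*8 + v) = -8 + (-48 + v) = -56 + v)
-(177346764 + 8757*Q(53)) - 23538/G(-25) = -8757/(1/(20252 + 53²)) - 23538/(-56 - 25) = -8757/(1/(20252 + 2809)) - 23538/(-81) = -8757/(1/23061) - 23538*(-1/81) = -8757/1/23061 + 7846/27 = -8757*23061 + 7846/27 = -201945177 + 7846/27 = -5452511933/27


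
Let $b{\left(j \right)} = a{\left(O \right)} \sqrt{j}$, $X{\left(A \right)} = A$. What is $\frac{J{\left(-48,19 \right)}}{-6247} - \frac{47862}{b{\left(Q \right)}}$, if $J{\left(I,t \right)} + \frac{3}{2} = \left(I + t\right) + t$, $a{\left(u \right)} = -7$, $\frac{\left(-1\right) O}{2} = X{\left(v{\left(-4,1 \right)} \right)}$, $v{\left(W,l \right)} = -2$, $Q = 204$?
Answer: $\frac{23}{12494} + \frac{7977 \sqrt{51}}{119} \approx 478.72$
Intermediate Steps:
$O = 4$ ($O = \left(-2\right) \left(-2\right) = 4$)
$J{\left(I,t \right)} = - \frac{3}{2} + I + 2 t$ ($J{\left(I,t \right)} = - \frac{3}{2} + \left(\left(I + t\right) + t\right) = - \frac{3}{2} + \left(I + 2 t\right) = - \frac{3}{2} + I + 2 t$)
$b{\left(j \right)} = - 7 \sqrt{j}$
$\frac{J{\left(-48,19 \right)}}{-6247} - \frac{47862}{b{\left(Q \right)}} = \frac{- \frac{3}{2} - 48 + 2 \cdot 19}{-6247} - \frac{47862}{\left(-7\right) \sqrt{204}} = \left(- \frac{3}{2} - 48 + 38\right) \left(- \frac{1}{6247}\right) - \frac{47862}{\left(-7\right) 2 \sqrt{51}} = \left(- \frac{23}{2}\right) \left(- \frac{1}{6247}\right) - \frac{47862}{\left(-14\right) \sqrt{51}} = \frac{23}{12494} - 47862 \left(- \frac{\sqrt{51}}{714}\right) = \frac{23}{12494} + \frac{7977 \sqrt{51}}{119}$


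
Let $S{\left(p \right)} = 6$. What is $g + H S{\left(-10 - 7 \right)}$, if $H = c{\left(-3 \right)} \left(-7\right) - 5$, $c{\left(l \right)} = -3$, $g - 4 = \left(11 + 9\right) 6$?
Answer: $220$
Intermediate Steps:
$g = 124$ ($g = 4 + \left(11 + 9\right) 6 = 4 + 20 \cdot 6 = 4 + 120 = 124$)
$H = 16$ ($H = \left(-3\right) \left(-7\right) - 5 = 21 - 5 = 16$)
$g + H S{\left(-10 - 7 \right)} = 124 + 16 \cdot 6 = 124 + 96 = 220$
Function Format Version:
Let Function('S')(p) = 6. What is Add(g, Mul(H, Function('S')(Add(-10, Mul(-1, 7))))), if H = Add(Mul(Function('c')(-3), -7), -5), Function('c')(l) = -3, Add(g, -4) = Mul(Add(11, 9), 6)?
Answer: 220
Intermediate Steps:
g = 124 (g = Add(4, Mul(Add(11, 9), 6)) = Add(4, Mul(20, 6)) = Add(4, 120) = 124)
H = 16 (H = Add(Mul(-3, -7), -5) = Add(21, -5) = 16)
Add(g, Mul(H, Function('S')(Add(-10, Mul(-1, 7))))) = Add(124, Mul(16, 6)) = Add(124, 96) = 220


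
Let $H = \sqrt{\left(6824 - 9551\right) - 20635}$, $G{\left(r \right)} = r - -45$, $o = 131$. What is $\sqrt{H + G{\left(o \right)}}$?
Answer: $\sqrt{176 + i \sqrt{23362}} \approx 14.302 + 5.3435 i$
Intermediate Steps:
$G{\left(r \right)} = 45 + r$ ($G{\left(r \right)} = r + 45 = 45 + r$)
$H = i \sqrt{23362}$ ($H = \sqrt{-2727 - 20635} = \sqrt{-23362} = i \sqrt{23362} \approx 152.85 i$)
$\sqrt{H + G{\left(o \right)}} = \sqrt{i \sqrt{23362} + \left(45 + 131\right)} = \sqrt{i \sqrt{23362} + 176} = \sqrt{176 + i \sqrt{23362}}$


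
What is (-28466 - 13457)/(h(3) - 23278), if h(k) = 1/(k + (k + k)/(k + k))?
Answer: 167692/93111 ≈ 1.8010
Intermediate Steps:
h(k) = 1/(1 + k) (h(k) = 1/(k + (2*k)/((2*k))) = 1/(k + (2*k)*(1/(2*k))) = 1/(k + 1) = 1/(1 + k))
(-28466 - 13457)/(h(3) - 23278) = (-28466 - 13457)/(1/(1 + 3) - 23278) = -41923/(1/4 - 23278) = -41923/(¼ - 23278) = -41923/(-93111/4) = -41923*(-4/93111) = 167692/93111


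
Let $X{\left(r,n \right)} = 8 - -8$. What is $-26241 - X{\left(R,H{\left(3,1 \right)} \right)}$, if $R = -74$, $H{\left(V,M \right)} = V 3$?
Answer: $-26257$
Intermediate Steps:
$H{\left(V,M \right)} = 3 V$
$X{\left(r,n \right)} = 16$ ($X{\left(r,n \right)} = 8 + 8 = 16$)
$-26241 - X{\left(R,H{\left(3,1 \right)} \right)} = -26241 - 16 = -26257$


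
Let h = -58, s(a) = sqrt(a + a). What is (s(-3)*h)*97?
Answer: -5626*I*sqrt(6) ≈ -13781.0*I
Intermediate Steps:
s(a) = sqrt(2)*sqrt(a) (s(a) = sqrt(2*a) = sqrt(2)*sqrt(a))
(s(-3)*h)*97 = ((sqrt(2)*sqrt(-3))*(-58))*97 = ((sqrt(2)*(I*sqrt(3)))*(-58))*97 = ((I*sqrt(6))*(-58))*97 = -58*I*sqrt(6)*97 = -5626*I*sqrt(6)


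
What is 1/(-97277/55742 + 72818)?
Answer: 55742/4058923679 ≈ 1.3733e-5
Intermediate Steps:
1/(-97277/55742 + 72818) = 1/(4058923679/55742) = 55742/4058923679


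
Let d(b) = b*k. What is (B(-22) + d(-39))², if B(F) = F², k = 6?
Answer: 62500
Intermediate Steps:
d(b) = 6*b (d(b) = b*6 = 6*b)
(B(-22) + d(-39))² = ((-22)² + 6*(-39))² = (484 - 234)² = 250² = 62500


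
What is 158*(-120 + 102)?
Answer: -2844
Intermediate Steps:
158*(-120 + 102) = 158*(-18) = -2844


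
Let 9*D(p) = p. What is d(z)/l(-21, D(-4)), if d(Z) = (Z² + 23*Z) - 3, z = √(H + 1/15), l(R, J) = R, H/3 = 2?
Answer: -46/315 - 23*√1365/315 ≈ -2.8437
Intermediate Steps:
D(p) = p/9
H = 6 (H = 3*2 = 6)
z = √1365/15 (z = √(6 + 1/15) = √(91/15) = √1365/15 ≈ 2.4631)
d(Z) = -3 + Z² + 23*Z
d(z)/l(-21, D(-4)) = (-3 + (√1365/15)² + 23*(√1365/15))/(-21) = (-3 + 91/15 + 23*√1365/15)*(-1/21) = (46/15 + 23*√1365/15)*(-1/21) = -46/315 - 23*√1365/315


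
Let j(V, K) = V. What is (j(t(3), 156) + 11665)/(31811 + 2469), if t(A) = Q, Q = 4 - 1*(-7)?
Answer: 2919/8570 ≈ 0.34061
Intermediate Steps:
Q = 11 (Q = 4 + 7 = 11)
t(A) = 11
(j(t(3), 156) + 11665)/(31811 + 2469) = (11 + 11665)/(31811 + 2469) = 11676/34280 = 11676*(1/34280) = 2919/8570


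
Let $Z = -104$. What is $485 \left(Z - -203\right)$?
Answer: $48015$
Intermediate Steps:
$485 \left(Z - -203\right) = 485 \left(-104 - -203\right) = 485 \left(-104 + \left(-14 + 217\right)\right) = 485 \left(-104 + 203\right) = 485 \cdot 99 = 48015$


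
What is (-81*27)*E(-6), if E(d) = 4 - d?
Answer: -21870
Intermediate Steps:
(-81*27)*E(-6) = (-81*27)*(4 - 1*(-6)) = -2187*(4 + 6) = -2187*10 = -21870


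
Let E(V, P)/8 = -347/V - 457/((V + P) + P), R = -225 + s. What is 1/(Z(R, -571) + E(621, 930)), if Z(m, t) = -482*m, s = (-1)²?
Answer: 513567/55445749312 ≈ 9.2625e-6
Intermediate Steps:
s = 1
R = -224 (R = -225 + 1 = -224)
E(V, P) = -3656/(V + 2*P) - 2776/V (E(V, P) = 8*(-347/V - 457/((V + P) + P)) = 8*(-347/V - 457/((P + V) + P)) = 8*(-347/V - 457/(V + 2*P)) = 8*(-457/(V + 2*P) - 347/V) = -3656/(V + 2*P) - 2776/V)
1/(Z(R, -571) + E(621, 930)) = 1/(-482*(-224) + 16*(-402*621 - 347*930)/(621*(621 + 2*930))) = 1/(107968 + 16*(1/621)*(-249642 - 322710)/(621 + 1860)) = 1/(107968 + 16*(1/621)*(-572352)/2481) = 1/(107968 + 16*(1/621)*(1/2481)*(-572352)) = 1/(107968 - 3052544/513567) = 1/(55445749312/513567) = 513567/55445749312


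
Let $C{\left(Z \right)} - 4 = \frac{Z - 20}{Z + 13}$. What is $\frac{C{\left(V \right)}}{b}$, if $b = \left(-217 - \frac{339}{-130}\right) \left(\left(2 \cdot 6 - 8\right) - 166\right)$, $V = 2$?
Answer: $\frac{182}{2257551} \approx 8.0618 \cdot 10^{-5}$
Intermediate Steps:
$b = \frac{2257551}{65}$ ($b = \left(-217 - - \frac{339}{130}\right) \left(\left(12 - 8\right) - 166\right) = \left(-217 + \frac{339}{130}\right) \left(4 - 166\right) = \left(- \frac{27871}{130}\right) \left(-162\right) = \frac{2257551}{65} \approx 34732.0$)
$C{\left(Z \right)} = 4 + \frac{-20 + Z}{13 + Z}$ ($C{\left(Z \right)} = 4 + \frac{Z - 20}{Z + 13} = 4 + \frac{-20 + Z}{13 + Z}$)
$\frac{C{\left(V \right)}}{b} = \frac{\frac{1}{13 + 2} \left(32 + 5 \cdot 2\right)}{\frac{2257551}{65}} = \frac{32 + 10}{15} \cdot \frac{65}{2257551} = \frac{1}{15} \cdot 42 \cdot \frac{65}{2257551} = \frac{14}{5} \cdot \frac{65}{2257551} = \frac{182}{2257551}$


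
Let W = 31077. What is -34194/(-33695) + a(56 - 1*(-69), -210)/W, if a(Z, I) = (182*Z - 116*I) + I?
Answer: 2642942438/1047139515 ≈ 2.5240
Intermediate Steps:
a(Z, I) = -115*I + 182*Z (a(Z, I) = (-116*I + 182*Z) + I = -115*I + 182*Z)
-34194/(-33695) + a(56 - 1*(-69), -210)/W = -34194/(-33695) + (-115*(-210) + 182*(56 - 1*(-69)))/31077 = -34194*(-1/33695) + (24150 + 182*(56 + 69))*(1/31077) = 34194/33695 + (24150 + 182*125)*(1/31077) = 34194/33695 + (24150 + 22750)*(1/31077) = 34194/33695 + 46900*(1/31077) = 34194/33695 + 46900/31077 = 2642942438/1047139515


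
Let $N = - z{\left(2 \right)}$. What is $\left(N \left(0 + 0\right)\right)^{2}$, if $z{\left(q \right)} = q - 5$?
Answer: $0$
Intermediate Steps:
$z{\left(q \right)} = -5 + q$
$N = 3$ ($N = - (-5 + 2) = \left(-1\right) \left(-3\right) = 3$)
$\left(N \left(0 + 0\right)\right)^{2} = \left(3 \left(0 + 0\right)\right)^{2} = \left(3 \cdot 0\right)^{2} = 0^{2} = 0$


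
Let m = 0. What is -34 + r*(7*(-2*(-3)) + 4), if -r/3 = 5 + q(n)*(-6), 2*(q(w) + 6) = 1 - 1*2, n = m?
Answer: -6106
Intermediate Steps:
n = 0
q(w) = -13/2 (q(w) = -6 + (1 - 1*2)/2 = -6 + (1 - 2)/2 = -6 + (1/2)*(-1) = -6 - 1/2 = -13/2)
r = -132 (r = -3*(5 - 13/2*(-6)) = -3*(5 + 39) = -3*44 = -132)
-34 + r*(7*(-2*(-3)) + 4) = -34 - 132*(7*(-2*(-3)) + 4) = -34 - 132*(7*6 + 4) = -34 - 132*(42 + 4) = -34 - 132*46 = -34 - 6072 = -6106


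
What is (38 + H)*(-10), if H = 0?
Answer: -380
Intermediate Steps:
(38 + H)*(-10) = (38 + 0)*(-10) = 38*(-10) = -380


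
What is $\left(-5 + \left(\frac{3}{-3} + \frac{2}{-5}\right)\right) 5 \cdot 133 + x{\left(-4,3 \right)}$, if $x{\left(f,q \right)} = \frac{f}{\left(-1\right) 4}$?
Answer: $-4255$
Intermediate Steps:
$x{\left(f,q \right)} = - \frac{f}{4}$ ($x{\left(f,q \right)} = \frac{f}{-4} = f \left(- \frac{1}{4}\right) = - \frac{f}{4}$)
$\left(-5 + \left(\frac{3}{-3} + \frac{2}{-5}\right)\right) 5 \cdot 133 + x{\left(-4,3 \right)} = \left(-5 + \left(\frac{3}{-3} + \frac{2}{-5}\right)\right) 5 \cdot 133 - -1 = \left(-5 + \left(3 \left(- \frac{1}{3}\right) + 2 \left(- \frac{1}{5}\right)\right)\right) 5 \cdot 133 + 1 = \left(-5 - \frac{7}{5}\right) 5 \cdot 133 + 1 = \left(- \frac{32}{5}\right) 5 \cdot 133 + 1 = \left(-32\right) 133 + 1 = -4256 + 1 = -4255$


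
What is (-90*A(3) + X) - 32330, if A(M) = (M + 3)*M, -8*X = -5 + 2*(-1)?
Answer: -271593/8 ≈ -33949.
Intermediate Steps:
X = 7/8 (X = -(-5 + 2*(-1))/8 = -(-5 - 2)/8 = -⅛*(-7) = 7/8 ≈ 0.87500)
A(M) = M*(3 + M) (A(M) = (3 + M)*M = M*(3 + M))
(-90*A(3) + X) - 32330 = (-270*(3 + 3) + 7/8) - 32330 = (-270*6 + 7/8) - 32330 = (-90*18 + 7/8) - 32330 = (-1620 + 7/8) - 32330 = -12953/8 - 32330 = -271593/8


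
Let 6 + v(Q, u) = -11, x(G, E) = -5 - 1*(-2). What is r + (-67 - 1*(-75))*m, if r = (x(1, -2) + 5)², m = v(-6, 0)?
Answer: -132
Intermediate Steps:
x(G, E) = -3 (x(G, E) = -5 + 2 = -3)
v(Q, u) = -17 (v(Q, u) = -6 - 11 = -17)
m = -17
r = 4 (r = (-3 + 5)² = 2² = 4)
r + (-67 - 1*(-75))*m = 4 + (-67 - 1*(-75))*(-17) = 4 + (-67 + 75)*(-17) = 4 + 8*(-17) = 4 - 136 = -132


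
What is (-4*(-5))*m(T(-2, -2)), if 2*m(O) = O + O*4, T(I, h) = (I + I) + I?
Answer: -300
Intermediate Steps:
T(I, h) = 3*I (T(I, h) = 2*I + I = 3*I)
m(O) = 5*O/2 (m(O) = (O + O*4)/2 = (O + 4*O)/2 = (5*O)/2 = 5*O/2)
(-4*(-5))*m(T(-2, -2)) = (-4*(-5))*(5*(3*(-2))/2) = 20*((5/2)*(-6)) = 20*(-15) = -300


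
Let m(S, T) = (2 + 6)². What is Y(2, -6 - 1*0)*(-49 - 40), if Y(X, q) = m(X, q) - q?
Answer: -6230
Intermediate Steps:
m(S, T) = 64 (m(S, T) = 8² = 64)
Y(X, q) = 64 - q
Y(2, -6 - 1*0)*(-49 - 40) = (64 - (-6 - 1*0))*(-49 - 40) = (64 - (-6 + 0))*(-89) = (64 - 1*(-6))*(-89) = (64 + 6)*(-89) = 70*(-89) = -6230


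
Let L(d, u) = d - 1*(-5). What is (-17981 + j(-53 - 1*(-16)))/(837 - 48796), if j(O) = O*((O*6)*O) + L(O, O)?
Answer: 321931/47959 ≈ 6.7126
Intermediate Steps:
L(d, u) = 5 + d (L(d, u) = d + 5 = 5 + d)
j(O) = 5 + O + 6*O³ (j(O) = O*((O*6)*O) + (5 + O) = O*((6*O)*O) + (5 + O) = O*(6*O²) + (5 + O) = 6*O³ + (5 + O) = 5 + O + 6*O³)
(-17981 + j(-53 - 1*(-16)))/(837 - 48796) = (-17981 + (5 + (-53 - 1*(-16)) + 6*(-53 - 1*(-16))³))/(837 - 48796) = (-17981 + (5 + (-53 + 16) + 6*(-53 + 16)³))/(-47959) = (-17981 + (5 - 37 + 6*(-37)³))*(-1/47959) = (-17981 + (5 - 37 + 6*(-50653)))*(-1/47959) = (-17981 + (5 - 37 - 303918))*(-1/47959) = (-17981 - 303950)*(-1/47959) = -321931*(-1/47959) = 321931/47959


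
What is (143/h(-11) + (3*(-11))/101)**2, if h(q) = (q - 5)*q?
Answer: 616225/2611456 ≈ 0.23597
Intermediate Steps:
h(q) = q*(-5 + q) (h(q) = (-5 + q)*q = q*(-5 + q))
(143/h(-11) + (3*(-11))/101)**2 = (143/((-11*(-5 - 11))) + (3*(-11))/101)**2 = (143/((-11*(-16))) - 33*1/101)**2 = (143/176 - 33/101)**2 = (143*(1/176) - 33/101)**2 = (13/16 - 33/101)**2 = (785/1616)**2 = 616225/2611456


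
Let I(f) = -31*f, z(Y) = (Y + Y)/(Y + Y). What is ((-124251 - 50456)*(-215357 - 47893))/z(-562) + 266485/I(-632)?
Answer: 901067775224485/19592 ≈ 4.5992e+10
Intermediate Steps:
z(Y) = 1 (z(Y) = (2*Y)/((2*Y)) = (2*Y)*(1/(2*Y)) = 1)
((-124251 - 50456)*(-215357 - 47893))/z(-562) + 266485/I(-632) = ((-124251 - 50456)*(-215357 - 47893))/1 + 266485/((-31*(-632))) = -174707*(-263250)*1 + 266485/19592 = 45991617750*1 + 266485*(1/19592) = 45991617750 + 266485/19592 = 901067775224485/19592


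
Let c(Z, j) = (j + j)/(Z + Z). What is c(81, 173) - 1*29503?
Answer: -2389570/81 ≈ -29501.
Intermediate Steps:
c(Z, j) = j/Z (c(Z, j) = (2*j)/((2*Z)) = (2*j)*(1/(2*Z)) = j/Z)
c(81, 173) - 1*29503 = 173/81 - 1*29503 = 173*(1/81) - 29503 = 173/81 - 29503 = -2389570/81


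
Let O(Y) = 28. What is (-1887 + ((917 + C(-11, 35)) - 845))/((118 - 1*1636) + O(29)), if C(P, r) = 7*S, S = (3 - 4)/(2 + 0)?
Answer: 3637/2980 ≈ 1.2205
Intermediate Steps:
S = -½ (S = -1/2 = -1*½ = -½ ≈ -0.50000)
C(P, r) = -7/2 (C(P, r) = 7*(-½) = -7/2)
(-1887 + ((917 + C(-11, 35)) - 845))/((118 - 1*1636) + O(29)) = (-1887 + ((917 - 7/2) - 845))/((118 - 1*1636) + 28) = (-1887 + (1827/2 - 845))/((118 - 1636) + 28) = (-1887 + 137/2)/(-1518 + 28) = -3637/2/(-1490) = -3637/2*(-1/1490) = 3637/2980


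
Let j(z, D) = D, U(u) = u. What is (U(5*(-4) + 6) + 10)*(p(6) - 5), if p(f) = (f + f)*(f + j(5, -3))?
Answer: -124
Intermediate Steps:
p(f) = 2*f*(-3 + f) (p(f) = (f + f)*(f - 3) = (2*f)*(-3 + f) = 2*f*(-3 + f))
(U(5*(-4) + 6) + 10)*(p(6) - 5) = ((5*(-4) + 6) + 10)*(2*6*(-3 + 6) - 5) = ((-20 + 6) + 10)*(2*6*3 - 5) = (-14 + 10)*(36 - 5) = -4*31 = -124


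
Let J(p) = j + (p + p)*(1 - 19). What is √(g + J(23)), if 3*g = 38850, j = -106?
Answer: 4*√751 ≈ 109.62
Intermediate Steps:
g = 12950 (g = (⅓)*38850 = 12950)
J(p) = -106 - 36*p (J(p) = -106 + (p + p)*(1 - 19) = -106 + (2*p)*(-18) = -106 - 36*p)
√(g + J(23)) = √(12950 + (-106 - 36*23)) = √(12950 + (-106 - 828)) = √(12950 - 934) = √12016 = 4*√751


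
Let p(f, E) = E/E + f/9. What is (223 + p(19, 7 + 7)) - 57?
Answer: 1522/9 ≈ 169.11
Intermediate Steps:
p(f, E) = 1 + f/9 (p(f, E) = 1 + f*(⅑) = 1 + f/9)
(223 + p(19, 7 + 7)) - 57 = (223 + (1 + (⅑)*19)) - 57 = (223 + (1 + 19/9)) - 57 = (223 + 28/9) - 57 = 2035/9 - 57 = 1522/9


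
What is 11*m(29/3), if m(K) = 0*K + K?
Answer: 319/3 ≈ 106.33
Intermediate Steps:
m(K) = K (m(K) = 0 + K = K)
11*m(29/3) = 11*(29/3) = 319/3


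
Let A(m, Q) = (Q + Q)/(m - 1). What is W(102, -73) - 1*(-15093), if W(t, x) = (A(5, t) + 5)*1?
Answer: 15149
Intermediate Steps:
A(m, Q) = 2*Q/(-1 + m) (A(m, Q) = (2*Q)/(-1 + m) = 2*Q/(-1 + m))
W(t, x) = 5 + t/2 (W(t, x) = (2*t/(-1 + 5) + 5)*1 = (2*t/4 + 5)*1 = (2*t*(¼) + 5)*1 = (t/2 + 5)*1 = (5 + t/2)*1 = 5 + t/2)
W(102, -73) - 1*(-15093) = (5 + (½)*102) - 1*(-15093) = (5 + 51) + 15093 = 56 + 15093 = 15149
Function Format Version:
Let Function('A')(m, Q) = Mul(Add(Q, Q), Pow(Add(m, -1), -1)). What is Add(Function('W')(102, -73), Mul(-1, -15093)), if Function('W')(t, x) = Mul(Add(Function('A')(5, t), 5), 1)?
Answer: 15149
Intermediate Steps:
Function('A')(m, Q) = Mul(2, Q, Pow(Add(-1, m), -1)) (Function('A')(m, Q) = Mul(Mul(2, Q), Pow(Add(-1, m), -1)) = Mul(2, Q, Pow(Add(-1, m), -1)))
Function('W')(t, x) = Add(5, Mul(Rational(1, 2), t)) (Function('W')(t, x) = Mul(Add(Mul(2, t, Pow(Add(-1, 5), -1)), 5), 1) = Mul(Add(Mul(2, t, Pow(4, -1)), 5), 1) = Mul(Add(Mul(2, t, Rational(1, 4)), 5), 1) = Mul(Add(Mul(Rational(1, 2), t), 5), 1) = Mul(Add(5, Mul(Rational(1, 2), t)), 1) = Add(5, Mul(Rational(1, 2), t)))
Add(Function('W')(102, -73), Mul(-1, -15093)) = Add(Add(5, Mul(Rational(1, 2), 102)), Mul(-1, -15093)) = Add(Add(5, 51), 15093) = Add(56, 15093) = 15149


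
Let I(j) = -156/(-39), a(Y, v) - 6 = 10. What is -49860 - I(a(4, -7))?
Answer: -49864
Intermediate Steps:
a(Y, v) = 16 (a(Y, v) = 6 + 10 = 16)
I(j) = 4 (I(j) = -156*(-1/39) = 4)
-49860 - I(a(4, -7)) = -49860 - 1*4 = -49860 - 4 = -49864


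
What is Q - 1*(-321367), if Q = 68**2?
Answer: 325991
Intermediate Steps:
Q = 4624
Q - 1*(-321367) = 4624 - 1*(-321367) = 4624 + 321367 = 325991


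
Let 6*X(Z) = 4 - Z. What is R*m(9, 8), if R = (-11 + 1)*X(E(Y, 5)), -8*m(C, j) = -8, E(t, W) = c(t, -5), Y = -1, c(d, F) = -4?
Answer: -40/3 ≈ -13.333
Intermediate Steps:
E(t, W) = -4
X(Z) = 2/3 - Z/6 (X(Z) = (4 - Z)/6 = 2/3 - Z/6)
m(C, j) = 1 (m(C, j) = -1/8*(-8) = 1)
R = -40/3 (R = (-11 + 1)*(2/3 - 1/6*(-4)) = -10*(2/3 + 2/3) = -10*4/3 = -40/3 ≈ -13.333)
R*m(9, 8) = -40/3*1 = -40/3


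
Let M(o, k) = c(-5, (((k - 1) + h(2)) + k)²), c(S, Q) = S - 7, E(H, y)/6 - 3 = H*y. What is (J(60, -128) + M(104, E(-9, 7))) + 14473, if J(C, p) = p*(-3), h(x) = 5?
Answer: 14845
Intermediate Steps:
E(H, y) = 18 + 6*H*y (E(H, y) = 18 + 6*(H*y) = 18 + 6*H*y)
c(S, Q) = -7 + S
M(o, k) = -12 (M(o, k) = -7 - 5 = -12)
J(C, p) = -3*p
(J(60, -128) + M(104, E(-9, 7))) + 14473 = (-3*(-128) - 12) + 14473 = (384 - 12) + 14473 = 372 + 14473 = 14845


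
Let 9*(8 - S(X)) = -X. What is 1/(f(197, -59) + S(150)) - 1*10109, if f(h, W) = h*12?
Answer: -72441091/7166 ≈ -10109.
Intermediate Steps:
f(h, W) = 12*h
S(X) = 8 + X/9 (S(X) = 8 - (-1)*X/9 = 8 + X/9)
1/(f(197, -59) + S(150)) - 1*10109 = 1/(12*197 + (8 + (⅑)*150)) - 1*10109 = 1/(2364 + (8 + 50/3)) - 10109 = 1/(2364 + 74/3) - 10109 = 1/(7166/3) - 10109 = 3/7166 - 10109 = -72441091/7166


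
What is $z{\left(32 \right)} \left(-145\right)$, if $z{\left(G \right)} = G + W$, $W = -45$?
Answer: $1885$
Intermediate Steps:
$z{\left(G \right)} = -45 + G$ ($z{\left(G \right)} = G - 45 = -45 + G$)
$z{\left(32 \right)} \left(-145\right) = \left(-45 + 32\right) \left(-145\right) = \left(-13\right) \left(-145\right) = 1885$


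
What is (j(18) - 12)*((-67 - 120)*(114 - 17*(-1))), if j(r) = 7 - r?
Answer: 563431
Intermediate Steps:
(j(18) - 12)*((-67 - 120)*(114 - 17*(-1))) = ((7 - 1*18) - 12)*((-67 - 120)*(114 - 17*(-1))) = ((7 - 18) - 12)*(-187*(114 + 17)) = (-11 - 12)*(-187*131) = -23*(-24497) = 563431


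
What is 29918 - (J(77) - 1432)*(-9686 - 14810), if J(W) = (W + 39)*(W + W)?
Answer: 402548190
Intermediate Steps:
J(W) = 2*W*(39 + W) (J(W) = (39 + W)*(2*W) = 2*W*(39 + W))
29918 - (J(77) - 1432)*(-9686 - 14810) = 29918 - (2*77*(39 + 77) - 1432)*(-9686 - 14810) = 29918 - (2*77*116 - 1432)*(-24496) = 29918 - (17864 - 1432)*(-24496) = 29918 - 16432*(-24496) = 29918 - 1*(-402518272) = 29918 + 402518272 = 402548190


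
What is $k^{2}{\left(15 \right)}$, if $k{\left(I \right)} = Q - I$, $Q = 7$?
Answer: $64$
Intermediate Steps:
$k{\left(I \right)} = 7 - I$
$k^{2}{\left(15 \right)} = \left(7 - 15\right)^{2} = \left(-8\right)^{2} = 64$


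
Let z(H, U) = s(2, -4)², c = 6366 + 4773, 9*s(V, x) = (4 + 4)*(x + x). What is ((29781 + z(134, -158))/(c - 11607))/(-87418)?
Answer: 2416357/3313841544 ≈ 0.00072917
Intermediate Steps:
s(V, x) = 16*x/9 (s(V, x) = ((4 + 4)*(x + x))/9 = (8*(2*x))/9 = (16*x)/9 = 16*x/9)
c = 11139
z(H, U) = 4096/81 (z(H, U) = ((16/9)*(-4))² = (-64/9)² = 4096/81)
((29781 + z(134, -158))/(c - 11607))/(-87418) = ((29781 + 4096/81)/(11139 - 11607))/(-87418) = ((2416357/81)/(-468))*(-1/87418) = ((2416357/81)*(-1/468))*(-1/87418) = -2416357/37908*(-1/87418) = 2416357/3313841544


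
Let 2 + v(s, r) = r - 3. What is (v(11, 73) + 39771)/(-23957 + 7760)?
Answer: -39839/16197 ≈ -2.4597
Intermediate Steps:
v(s, r) = -5 + r (v(s, r) = -2 + (r - 3) = -2 + (-3 + r) = -5 + r)
(v(11, 73) + 39771)/(-23957 + 7760) = ((-5 + 73) + 39771)/(-23957 + 7760) = (68 + 39771)/(-16197) = 39839*(-1/16197) = -39839/16197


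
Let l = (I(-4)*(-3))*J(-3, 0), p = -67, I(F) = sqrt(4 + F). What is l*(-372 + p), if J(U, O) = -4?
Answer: 0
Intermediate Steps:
l = 0 (l = (sqrt(4 - 4)*(-3))*(-4) = (sqrt(0)*(-3))*(-4) = (0*(-3))*(-4) = 0*(-4) = 0)
l*(-372 + p) = 0*(-372 - 67) = 0*(-439) = 0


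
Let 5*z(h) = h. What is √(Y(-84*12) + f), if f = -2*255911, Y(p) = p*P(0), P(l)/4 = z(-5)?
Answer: I*√507790 ≈ 712.59*I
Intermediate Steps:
z(h) = h/5
P(l) = -4 (P(l) = 4*((⅕)*(-5)) = 4*(-1) = -4)
Y(p) = -4*p (Y(p) = p*(-4) = -4*p)
f = -511822
√(Y(-84*12) + f) = √(-(-336)*12 - 511822) = √(-4*(-1008) - 511822) = √(4032 - 511822) = √(-507790) = I*√507790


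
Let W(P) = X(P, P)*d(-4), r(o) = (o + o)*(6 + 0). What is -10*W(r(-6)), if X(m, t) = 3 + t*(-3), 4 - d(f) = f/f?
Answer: -6570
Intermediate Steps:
d(f) = 3 (d(f) = 4 - f/f = 4 - 1*1 = 4 - 1 = 3)
r(o) = 12*o (r(o) = (2*o)*6 = 12*o)
X(m, t) = 3 - 3*t
W(P) = 9 - 9*P (W(P) = (3 - 3*P)*3 = 9 - 9*P)
-10*W(r(-6)) = -10*(9 - 108*(-6)) = -10*(9 - 9*(-72)) = -10*(9 + 648) = -10*657 = -6570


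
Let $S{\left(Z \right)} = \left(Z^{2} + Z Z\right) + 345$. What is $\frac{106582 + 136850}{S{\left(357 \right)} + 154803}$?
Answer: $\frac{5796}{9763} \approx 0.59367$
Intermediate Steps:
$S{\left(Z \right)} = 345 + 2 Z^{2}$ ($S{\left(Z \right)} = \left(Z^{2} + Z^{2}\right) + 345 = 2 Z^{2} + 345 = 345 + 2 Z^{2}$)
$\frac{106582 + 136850}{S{\left(357 \right)} + 154803} = \frac{106582 + 136850}{\left(345 + 2 \cdot 357^{2}\right) + 154803} = \frac{243432}{\left(345 + 2 \cdot 127449\right) + 154803} = \frac{243432}{\left(345 + 254898\right) + 154803} = \frac{243432}{255243 + 154803} = \frac{243432}{410046} = 243432 \cdot \frac{1}{410046} = \frac{5796}{9763}$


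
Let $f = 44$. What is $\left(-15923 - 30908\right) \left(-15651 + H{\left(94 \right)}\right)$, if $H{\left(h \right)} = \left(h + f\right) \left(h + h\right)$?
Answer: $-482031483$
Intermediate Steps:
$H{\left(h \right)} = 2 h \left(44 + h\right)$ ($H{\left(h \right)} = \left(h + 44\right) \left(h + h\right) = \left(44 + h\right) 2 h = 2 h \left(44 + h\right)$)
$\left(-15923 - 30908\right) \left(-15651 + H{\left(94 \right)}\right) = \left(-15923 - 30908\right) \left(-15651 + 2 \cdot 94 \left(44 + 94\right)\right) = - 46831 \left(-15651 + 2 \cdot 94 \cdot 138\right) = - 46831 \left(-15651 + 25944\right) = \left(-46831\right) 10293 = -482031483$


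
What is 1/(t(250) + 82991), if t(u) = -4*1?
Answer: 1/82987 ≈ 1.2050e-5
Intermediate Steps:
t(u) = -4
1/(t(250) + 82991) = 1/(-4 + 82991) = 1/82987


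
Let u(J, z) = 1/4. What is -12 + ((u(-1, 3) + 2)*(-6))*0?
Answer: -12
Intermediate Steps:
u(J, z) = 1/4
-12 + ((u(-1, 3) + 2)*(-6))*0 = -12 + ((1/4 + 2)*(-6))*0 = -12 + ((9/4)*(-6))*0 = -12 - 27/2*0 = -12 + 0 = -12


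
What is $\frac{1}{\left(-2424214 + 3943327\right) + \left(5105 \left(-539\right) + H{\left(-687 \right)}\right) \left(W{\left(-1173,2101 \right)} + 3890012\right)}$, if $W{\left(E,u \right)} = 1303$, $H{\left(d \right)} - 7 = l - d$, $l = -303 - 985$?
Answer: $- \frac{1}{10709632819422} \approx -9.3374 \cdot 10^{-14}$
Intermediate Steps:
$l = -1288$ ($l = -303 - 985 = -1288$)
$H{\left(d \right)} = -1281 - d$ ($H{\left(d \right)} = 7 - \left(1288 + d\right) = -1281 - d$)
$\frac{1}{\left(-2424214 + 3943327\right) + \left(5105 \left(-539\right) + H{\left(-687 \right)}\right) \left(W{\left(-1173,2101 \right)} + 3890012\right)} = \frac{1}{\left(-2424214 + 3943327\right) + \left(5105 \left(-539\right) - 594\right) \left(1303 + 3890012\right)} = \frac{1}{1519113 + \left(-2751595 + \left(-1281 + 687\right)\right) 3891315} = \frac{1}{1519113 + \left(-2751595 - 594\right) 3891315} = \frac{1}{1519113 - 10709634338535} = \frac{1}{-10709632819422} = - \frac{1}{10709632819422}$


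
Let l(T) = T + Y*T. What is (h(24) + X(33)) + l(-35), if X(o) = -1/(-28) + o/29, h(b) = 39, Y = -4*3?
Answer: 345241/812 ≈ 425.17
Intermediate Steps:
Y = -12
l(T) = -11*T (l(T) = T - 12*T = -11*T)
X(o) = 1/28 + o/29 (X(o) = -1*(-1/28) + o*(1/29) = 1/28 + o/29)
(h(24) + X(33)) + l(-35) = (39 + (1/28 + (1/29)*33)) - 11*(-35) = (39 + (1/28 + 33/29)) + 385 = (39 + 953/812) + 385 = 32621/812 + 385 = 345241/812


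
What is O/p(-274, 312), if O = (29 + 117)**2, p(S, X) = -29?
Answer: -21316/29 ≈ -735.03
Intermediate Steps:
O = 21316 (O = 146**2 = 21316)
O/p(-274, 312) = 21316/(-29) = 21316*(-1/29) = -21316/29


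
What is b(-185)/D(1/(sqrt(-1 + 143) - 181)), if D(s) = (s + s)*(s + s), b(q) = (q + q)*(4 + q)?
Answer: 1101756955/2 - 6060785*sqrt(142) ≈ 4.7866e+8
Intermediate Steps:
b(q) = 2*q*(4 + q) (b(q) = (2*q)*(4 + q) = 2*q*(4 + q))
D(s) = 4*s**2 (D(s) = (2*s)*(2*s) = 4*s**2)
b(-185)/D(1/(sqrt(-1 + 143) - 181)) = (2*(-185)*(4 - 185))/((4*(1/(sqrt(-1 + 143) - 181))**2)) = (2*(-185)*(-181))/((4*(1/(sqrt(142) - 181))**2)) = 66970/((4*(1/(-181 + sqrt(142)))**2)) = 66970/((4/(-181 + sqrt(142))**2)) = 66970*((-181 + sqrt(142))**2/4) = 33485*(-181 + sqrt(142))**2/2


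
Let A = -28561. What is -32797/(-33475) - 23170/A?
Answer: 131717759/73544575 ≈ 1.7910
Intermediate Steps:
-32797/(-33475) - 23170/A = -32797/(-33475) - 23170/(-28561) = -32797*(-1/33475) - 23170*(-1/28561) = 32797/33475 + 23170/28561 = 131717759/73544575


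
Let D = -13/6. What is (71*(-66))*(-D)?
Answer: -10153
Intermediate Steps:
D = -13/6 (D = -13*⅙ = -13/6 ≈ -2.1667)
(71*(-66))*(-D) = (71*(-66))*(-1*(-13/6)) = -4686*13/6 = -10153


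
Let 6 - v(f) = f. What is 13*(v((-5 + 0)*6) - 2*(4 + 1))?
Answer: 338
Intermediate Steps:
v(f) = 6 - f
13*(v((-5 + 0)*6) - 2*(4 + 1)) = 13*((6 - (-5 + 0)*6) - 2*(4 + 1)) = 13*((6 - (-5)*6) - 2*5) = 13*((6 - 1*(-30)) - 10) = 13*((6 + 30) - 10) = 13*(36 - 10) = 13*26 = 338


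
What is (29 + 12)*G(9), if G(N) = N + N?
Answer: 738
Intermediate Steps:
G(N) = 2*N
(29 + 12)*G(9) = (29 + 12)*(2*9) = 41*18 = 738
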